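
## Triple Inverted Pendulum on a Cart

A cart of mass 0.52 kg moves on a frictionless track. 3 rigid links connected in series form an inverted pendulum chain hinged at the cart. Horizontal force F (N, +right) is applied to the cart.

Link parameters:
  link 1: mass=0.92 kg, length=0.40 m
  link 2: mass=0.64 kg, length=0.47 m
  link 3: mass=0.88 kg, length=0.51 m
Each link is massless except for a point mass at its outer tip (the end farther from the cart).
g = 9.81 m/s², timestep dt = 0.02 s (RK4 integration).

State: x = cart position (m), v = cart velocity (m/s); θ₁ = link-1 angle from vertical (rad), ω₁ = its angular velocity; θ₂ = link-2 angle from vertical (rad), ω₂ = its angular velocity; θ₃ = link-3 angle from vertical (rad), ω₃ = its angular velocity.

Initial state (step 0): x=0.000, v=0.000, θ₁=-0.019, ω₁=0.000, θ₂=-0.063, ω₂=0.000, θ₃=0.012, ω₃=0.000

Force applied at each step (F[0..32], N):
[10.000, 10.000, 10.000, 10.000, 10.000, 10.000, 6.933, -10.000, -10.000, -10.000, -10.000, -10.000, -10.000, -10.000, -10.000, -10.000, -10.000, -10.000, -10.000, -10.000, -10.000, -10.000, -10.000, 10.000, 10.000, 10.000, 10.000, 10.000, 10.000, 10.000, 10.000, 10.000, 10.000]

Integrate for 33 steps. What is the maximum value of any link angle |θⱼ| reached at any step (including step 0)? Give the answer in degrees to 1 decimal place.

apply F[0]=+10.000 → step 1: x=0.004, v=0.404, θ₁=-0.029, ω₁=-0.989, θ₂=-0.064, ω₂=-0.083, θ₃=0.013, ω₃=0.064
apply F[1]=+10.000 → step 2: x=0.016, v=0.819, θ₁=-0.059, ω₁=-2.032, θ₂=-0.066, ω₂=-0.139, θ₃=0.015, ω₃=0.122
apply F[2]=+10.000 → step 3: x=0.037, v=1.243, θ₁=-0.111, ω₁=-3.135, θ₂=-0.069, ω₂=-0.157, θ₃=0.017, ω₃=0.162
apply F[3]=+10.000 → step 4: x=0.066, v=1.644, θ₁=-0.184, ω₁=-4.202, θ₂=-0.072, ω₂=-0.156, θ₃=0.021, ω₃=0.173
apply F[4]=+10.000 → step 5: x=0.102, v=1.969, θ₁=-0.277, ω₁=-5.069, θ₂=-0.076, ω₂=-0.190, θ₃=0.024, ω₃=0.149
apply F[5]=+10.000 → step 6: x=0.144, v=2.191, θ₁=-0.385, ω₁=-5.648, θ₂=-0.080, ω₂=-0.310, θ₃=0.027, ω₃=0.100
apply F[6]=+6.933 → step 7: x=0.188, v=2.260, θ₁=-0.500, ω₁=-5.881, θ₂=-0.088, ω₂=-0.475, θ₃=0.028, ω₃=0.052
apply F[7]=-10.000 → step 8: x=0.231, v=1.975, θ₁=-0.615, ω₁=-5.600, θ₂=-0.097, ω₂=-0.386, θ₃=0.029, ω₃=0.072
apply F[8]=-10.000 → step 9: x=0.268, v=1.720, θ₁=-0.726, ω₁=-5.487, θ₂=-0.103, ω₂=-0.264, θ₃=0.031, ω₃=0.094
apply F[9]=-10.000 → step 10: x=0.300, v=1.476, θ₁=-0.835, ω₁=-5.484, θ₂=-0.107, ω₂=-0.127, θ₃=0.033, ω₃=0.115
apply F[10]=-10.000 → step 11: x=0.327, v=1.231, θ₁=-0.945, ω₁=-5.558, θ₂=-0.109, ω₂=0.014, θ₃=0.036, ω₃=0.133
apply F[11]=-10.000 → step 12: x=0.349, v=0.977, θ₁=-1.058, ω₁=-5.695, θ₂=-0.107, ω₂=0.151, θ₃=0.038, ω₃=0.147
apply F[12]=-10.000 → step 13: x=0.366, v=0.708, θ₁=-1.174, ω₁=-5.889, θ₂=-0.103, ω₂=0.276, θ₃=0.041, ω₃=0.156
apply F[13]=-10.000 → step 14: x=0.377, v=0.417, θ₁=-1.294, ω₁=-6.143, θ₂=-0.096, ω₂=0.381, θ₃=0.045, ω₃=0.162
apply F[14]=-10.000 → step 15: x=0.382, v=0.098, θ₁=-1.420, ω₁=-6.468, θ₂=-0.088, ω₂=0.456, θ₃=0.048, ω₃=0.164
apply F[15]=-10.000 → step 16: x=0.381, v=-0.258, θ₁=-1.553, ω₁=-6.883, θ₂=-0.078, ω₂=0.489, θ₃=0.051, ω₃=0.165
apply F[16]=-10.000 → step 17: x=0.372, v=-0.665, θ₁=-1.696, ω₁=-7.424, θ₂=-0.068, ω₂=0.463, θ₃=0.054, ω₃=0.164
apply F[17]=-10.000 → step 18: x=0.354, v=-1.144, θ₁=-1.851, ω₁=-8.156, θ₂=-0.060, ω₂=0.347, θ₃=0.058, ω₃=0.165
apply F[18]=-10.000 → step 19: x=0.325, v=-1.735, θ₁=-2.024, ω₁=-9.202, θ₂=-0.055, ω₂=0.089, θ₃=0.061, ω₃=0.173
apply F[19]=-10.000 → step 20: x=0.283, v=-2.521, θ₁=-2.223, ω₁=-10.829, θ₂=-0.058, ω₂=-0.427, θ₃=0.065, ω₃=0.200
apply F[20]=-10.000 → step 21: x=0.222, v=-3.708, θ₁=-2.466, ω₁=-13.740, θ₂=-0.076, ω₂=-1.516, θ₃=0.070, ω₃=0.298
apply F[21]=-10.000 → step 22: x=0.128, v=-5.901, θ₁=-2.795, ω₁=-20.257, θ₂=-0.130, ω₂=-4.474, θ₃=0.079, ω₃=0.857
apply F[22]=-10.000 → step 23: x=-0.017, v=-7.534, θ₁=-3.305, ω₁=-27.902, θ₂=-0.299, ω₂=-12.839, θ₃=0.130, ω₃=5.208
apply F[23]=+10.000 → step 24: x=-0.132, v=-4.167, θ₁=-3.783, ω₁=-20.390, θ₂=-0.583, ω₂=-14.301, θ₃=0.268, ω₃=7.472
apply F[24]=+10.000 → step 25: x=-0.195, v=-2.305, θ₁=-4.152, ω₁=-16.956, θ₂=-0.859, ω₂=-13.262, θ₃=0.411, ω₃=6.621
apply F[25]=+10.000 → step 26: x=-0.227, v=-1.023, θ₁=-4.473, ω₁=-15.445, θ₂=-1.116, ω₂=-12.517, θ₃=0.531, ω₃=5.433
apply F[26]=+10.000 → step 27: x=-0.237, v=0.034, θ₁=-4.776, ω₁=-14.982, θ₂=-1.363, ω₂=-12.215, θ₃=0.628, ω₃=4.262
apply F[27]=+10.000 → step 28: x=-0.226, v=1.042, θ₁=-5.078, ω₁=-15.383, θ₂=-1.607, ω₂=-12.211, θ₃=0.702, ω₃=3.179
apply F[28]=+10.000 → step 29: x=-0.194, v=2.215, θ₁=-5.398, ω₁=-16.842, θ₂=-1.851, ω₂=-12.138, θ₃=0.757, ω₃=2.371
apply F[29]=+10.000 → step 30: x=-0.134, v=4.048, θ₁=-5.764, ω₁=-20.063, θ₂=-2.085, ω₂=-10.867, θ₃=0.802, ω₃=2.270
apply F[30]=+10.000 → step 31: x=-0.027, v=6.424, θ₁=-6.204, ω₁=-23.010, θ₂=-2.254, ω₂=-5.001, θ₃=0.853, ω₃=2.785
apply F[31]=+10.000 → step 32: x=0.101, v=5.972, θ₁=-6.630, ω₁=-19.100, θ₂=-2.277, ω₂=2.172, θ₃=0.909, ω₃=2.743
apply F[32]=+10.000 → step 33: x=0.209, v=4.822, θ₁=-6.983, ω₁=-16.639, θ₂=-2.193, ω₂=5.901, θ₃=0.963, ω₃=2.729
Max |angle| over trajectory = 6.983 rad = 400.1°.

Answer: 400.1°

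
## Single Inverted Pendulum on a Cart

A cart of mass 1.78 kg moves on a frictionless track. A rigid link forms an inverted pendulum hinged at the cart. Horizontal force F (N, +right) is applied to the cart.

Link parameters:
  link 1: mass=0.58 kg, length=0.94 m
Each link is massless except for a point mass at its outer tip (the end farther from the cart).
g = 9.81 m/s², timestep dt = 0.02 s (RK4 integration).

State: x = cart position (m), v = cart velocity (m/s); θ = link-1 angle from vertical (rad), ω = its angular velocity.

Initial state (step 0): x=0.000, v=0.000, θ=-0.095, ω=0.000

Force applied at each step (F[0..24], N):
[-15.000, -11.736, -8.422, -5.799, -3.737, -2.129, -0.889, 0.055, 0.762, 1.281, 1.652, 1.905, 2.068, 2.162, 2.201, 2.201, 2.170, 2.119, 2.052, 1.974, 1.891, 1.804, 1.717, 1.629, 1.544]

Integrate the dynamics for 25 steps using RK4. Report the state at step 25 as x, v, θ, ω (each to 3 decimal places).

Answer: x=-0.169, v=-0.150, θ=0.026, ω=0.042

Derivation:
apply F[0]=-15.000 → step 1: x=-0.002, v=-0.162, θ=-0.093, ω=0.152
apply F[1]=-11.736 → step 2: x=-0.006, v=-0.288, θ=-0.089, ω=0.266
apply F[2]=-8.422 → step 3: x=-0.013, v=-0.377, θ=-0.083, ω=0.342
apply F[3]=-5.799 → step 4: x=-0.021, v=-0.437, θ=-0.076, ω=0.389
apply F[4]=-3.737 → step 5: x=-0.030, v=-0.474, θ=-0.068, ω=0.414
apply F[5]=-2.129 → step 6: x=-0.040, v=-0.494, θ=-0.060, ω=0.422
apply F[6]=-0.889 → step 7: x=-0.050, v=-0.501, θ=-0.051, ω=0.417
apply F[7]=+0.055 → step 8: x=-0.060, v=-0.497, θ=-0.043, ω=0.404
apply F[8]=+0.762 → step 9: x=-0.069, v=-0.486, θ=-0.035, ω=0.384
apply F[9]=+1.281 → step 10: x=-0.079, v=-0.470, θ=-0.028, ω=0.360
apply F[10]=+1.652 → step 11: x=-0.088, v=-0.450, θ=-0.021, ω=0.334
apply F[11]=+1.905 → step 12: x=-0.097, v=-0.427, θ=-0.014, ω=0.306
apply F[12]=+2.068 → step 13: x=-0.105, v=-0.403, θ=-0.008, ω=0.278
apply F[13]=+2.162 → step 14: x=-0.113, v=-0.378, θ=-0.003, ω=0.251
apply F[14]=+2.201 → step 15: x=-0.120, v=-0.354, θ=0.002, ω=0.224
apply F[15]=+2.201 → step 16: x=-0.127, v=-0.329, θ=0.006, ω=0.199
apply F[16]=+2.170 → step 17: x=-0.134, v=-0.305, θ=0.010, ω=0.175
apply F[17]=+2.119 → step 18: x=-0.139, v=-0.282, θ=0.013, ω=0.153
apply F[18]=+2.052 → step 19: x=-0.145, v=-0.260, θ=0.016, ω=0.132
apply F[19]=+1.974 → step 20: x=-0.150, v=-0.239, θ=0.018, ω=0.113
apply F[20]=+1.891 → step 21: x=-0.154, v=-0.219, θ=0.020, ω=0.096
apply F[21]=+1.804 → step 22: x=-0.159, v=-0.200, θ=0.022, ω=0.080
apply F[22]=+1.717 → step 23: x=-0.162, v=-0.182, θ=0.023, ω=0.066
apply F[23]=+1.629 → step 24: x=-0.166, v=-0.165, θ=0.025, ω=0.053
apply F[24]=+1.544 → step 25: x=-0.169, v=-0.150, θ=0.026, ω=0.042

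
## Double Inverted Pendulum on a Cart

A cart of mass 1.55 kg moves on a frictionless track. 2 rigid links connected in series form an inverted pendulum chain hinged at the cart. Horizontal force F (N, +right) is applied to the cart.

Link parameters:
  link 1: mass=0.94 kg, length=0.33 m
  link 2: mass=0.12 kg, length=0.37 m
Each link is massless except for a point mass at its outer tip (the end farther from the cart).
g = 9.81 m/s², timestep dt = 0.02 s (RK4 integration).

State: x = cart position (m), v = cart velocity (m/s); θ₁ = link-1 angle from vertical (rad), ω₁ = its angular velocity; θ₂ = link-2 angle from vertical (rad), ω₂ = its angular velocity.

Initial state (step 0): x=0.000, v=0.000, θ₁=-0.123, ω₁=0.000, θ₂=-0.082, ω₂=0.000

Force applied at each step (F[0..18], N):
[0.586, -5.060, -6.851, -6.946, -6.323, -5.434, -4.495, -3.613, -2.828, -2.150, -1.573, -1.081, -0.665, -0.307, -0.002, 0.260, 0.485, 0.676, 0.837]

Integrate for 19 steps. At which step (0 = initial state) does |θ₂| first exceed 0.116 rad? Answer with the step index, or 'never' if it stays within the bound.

apply F[0]=+0.586 → step 1: x=0.000, v=0.024, θ₁=-0.124, ω₁=-0.148, θ₂=-0.082, ω₂=0.024
apply F[1]=-5.060 → step 2: x=0.000, v=-0.024, θ₁=-0.127, ω₁=-0.081, θ₂=-0.081, ω₂=0.051
apply F[2]=-6.851 → step 3: x=-0.001, v=-0.095, θ₁=-0.127, ω₁=0.053, θ₂=-0.080, ω₂=0.080
apply F[3]=-6.946 → step 4: x=-0.004, v=-0.167, θ₁=-0.125, ω₁=0.191, θ₂=-0.078, ω₂=0.110
apply F[4]=-6.323 → step 5: x=-0.008, v=-0.232, θ₁=-0.120, ω₁=0.310, θ₂=-0.075, ω₂=0.138
apply F[5]=-5.434 → step 6: x=-0.013, v=-0.286, θ₁=-0.113, ω₁=0.401, θ₂=-0.072, ω₂=0.164
apply F[6]=-4.495 → step 7: x=-0.019, v=-0.330, θ₁=-0.104, ω₁=0.464, θ₂=-0.069, ω₂=0.186
apply F[7]=-3.613 → step 8: x=-0.026, v=-0.363, θ₁=-0.094, ω₁=0.503, θ₂=-0.065, ω₂=0.206
apply F[8]=-2.828 → step 9: x=-0.033, v=-0.387, θ₁=-0.084, ω₁=0.522, θ₂=-0.061, ω₂=0.222
apply F[9]=-2.150 → step 10: x=-0.041, v=-0.405, θ₁=-0.074, ω₁=0.526, θ₂=-0.056, ω₂=0.234
apply F[10]=-1.573 → step 11: x=-0.049, v=-0.416, θ₁=-0.063, ω₁=0.518, θ₂=-0.051, ω₂=0.242
apply F[11]=-1.081 → step 12: x=-0.058, v=-0.422, θ₁=-0.053, ω₁=0.502, θ₂=-0.046, ω₂=0.248
apply F[12]=-0.665 → step 13: x=-0.066, v=-0.424, θ₁=-0.043, ω₁=0.480, θ₂=-0.041, ω₂=0.250
apply F[13]=-0.307 → step 14: x=-0.075, v=-0.423, θ₁=-0.034, ω₁=0.453, θ₂=-0.036, ω₂=0.250
apply F[14]=-0.002 → step 15: x=-0.083, v=-0.419, θ₁=-0.025, ω₁=0.425, θ₂=-0.031, ω₂=0.247
apply F[15]=+0.260 → step 16: x=-0.092, v=-0.413, θ₁=-0.017, ω₁=0.394, θ₂=-0.026, ω₂=0.243
apply F[16]=+0.485 → step 17: x=-0.100, v=-0.405, θ₁=-0.009, ω₁=0.363, θ₂=-0.022, ω₂=0.236
apply F[17]=+0.676 → step 18: x=-0.108, v=-0.396, θ₁=-0.002, ω₁=0.332, θ₂=-0.017, ω₂=0.228
apply F[18]=+0.837 → step 19: x=-0.116, v=-0.385, θ₁=0.004, ω₁=0.301, θ₂=-0.013, ω₂=0.219
max |θ₂| = 0.082 ≤ 0.116 over all 20 states.

Answer: never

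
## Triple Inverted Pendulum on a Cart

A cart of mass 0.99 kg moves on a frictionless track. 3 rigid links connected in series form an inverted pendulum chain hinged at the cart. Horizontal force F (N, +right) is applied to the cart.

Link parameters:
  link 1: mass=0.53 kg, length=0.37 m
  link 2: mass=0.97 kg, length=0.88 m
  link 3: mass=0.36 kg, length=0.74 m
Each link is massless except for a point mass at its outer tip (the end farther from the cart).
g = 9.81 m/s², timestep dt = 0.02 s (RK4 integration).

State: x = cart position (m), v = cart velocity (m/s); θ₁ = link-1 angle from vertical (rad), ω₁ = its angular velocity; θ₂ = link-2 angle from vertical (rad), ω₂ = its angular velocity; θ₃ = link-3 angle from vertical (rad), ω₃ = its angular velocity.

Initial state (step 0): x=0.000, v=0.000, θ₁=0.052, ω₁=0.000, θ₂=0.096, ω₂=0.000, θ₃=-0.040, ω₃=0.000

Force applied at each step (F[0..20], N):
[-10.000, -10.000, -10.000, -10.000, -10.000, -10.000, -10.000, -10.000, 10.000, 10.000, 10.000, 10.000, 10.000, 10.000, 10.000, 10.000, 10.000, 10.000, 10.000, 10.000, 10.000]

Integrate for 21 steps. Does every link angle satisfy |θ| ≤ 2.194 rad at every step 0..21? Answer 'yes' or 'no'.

apply F[0]=-10.000 → step 1: x=-0.002, v=-0.220, θ₁=0.058, ω₁=0.571, θ₂=0.096, ω₂=0.041, θ₃=-0.040, ω₃=-0.046
apply F[1]=-10.000 → step 2: x=-0.009, v=-0.444, θ₁=0.075, ω₁=1.171, θ₂=0.098, ω₂=0.073, θ₃=-0.042, ω₃=-0.090
apply F[2]=-10.000 → step 3: x=-0.020, v=-0.672, θ₁=0.105, ω₁=1.822, θ₂=0.099, ω₂=0.088, θ₃=-0.044, ω₃=-0.131
apply F[3]=-10.000 → step 4: x=-0.036, v=-0.904, θ₁=0.148, ω₁=2.532, θ₂=0.101, ω₂=0.083, θ₃=-0.047, ω₃=-0.165
apply F[4]=-10.000 → step 5: x=-0.056, v=-1.135, θ₁=0.206, ω₁=3.281, θ₂=0.102, ω₂=0.064, θ₃=-0.051, ω₃=-0.190
apply F[5]=-10.000 → step 6: x=-0.081, v=-1.353, θ₁=0.279, ω₁=4.013, θ₂=0.104, ω₂=0.047, θ₃=-0.054, ω₃=-0.200
apply F[6]=-10.000 → step 7: x=-0.110, v=-1.547, θ₁=0.366, ω₁=4.657, θ₂=0.105, ω₂=0.058, θ₃=-0.058, ω₃=-0.196
apply F[7]=-10.000 → step 8: x=-0.143, v=-1.709, θ₁=0.465, ω₁=5.167, θ₂=0.106, ω₂=0.119, θ₃=-0.062, ω₃=-0.181
apply F[8]=+10.000 → step 9: x=-0.175, v=-1.543, θ₁=0.568, ω₁=5.139, θ₂=0.108, ω₂=0.059, θ₃=-0.066, ω₃=-0.193
apply F[9]=+10.000 → step 10: x=-0.204, v=-1.380, θ₁=0.671, ω₁=5.190, θ₂=0.109, ω₂=-0.008, θ₃=-0.070, ω₃=-0.203
apply F[10]=+10.000 → step 11: x=-0.230, v=-1.214, θ₁=0.776, ω₁=5.297, θ₂=0.108, ω₂=-0.074, θ₃=-0.074, ω₃=-0.211
apply F[11]=+10.000 → step 12: x=-0.253, v=-1.042, θ₁=0.883, ω₁=5.447, θ₂=0.106, ω₂=-0.130, θ₃=-0.078, ω₃=-0.216
apply F[12]=+10.000 → step 13: x=-0.272, v=-0.862, θ₁=0.994, ω₁=5.634, θ₂=0.103, ω₂=-0.171, θ₃=-0.083, ω₃=-0.219
apply F[13]=+10.000 → step 14: x=-0.287, v=-0.672, θ₁=1.109, ω₁=5.859, θ₂=0.099, ω₂=-0.194, θ₃=-0.087, ω₃=-0.221
apply F[14]=+10.000 → step 15: x=-0.299, v=-0.468, θ₁=1.228, ω₁=6.129, θ₂=0.095, ω₂=-0.191, θ₃=-0.092, ω₃=-0.220
apply F[15]=+10.000 → step 16: x=-0.306, v=-0.250, θ₁=1.354, ω₁=6.454, θ₂=0.091, ω₂=-0.158, θ₃=-0.096, ω₃=-0.219
apply F[16]=+10.000 → step 17: x=-0.309, v=-0.013, θ₁=1.487, ω₁=6.853, θ₂=0.089, ω₂=-0.085, θ₃=-0.100, ω₃=-0.218
apply F[17]=+10.000 → step 18: x=-0.306, v=0.248, θ₁=1.629, ω₁=7.354, θ₂=0.088, ω₂=0.039, θ₃=-0.105, ω₃=-0.217
apply F[18]=+10.000 → step 19: x=-0.299, v=0.541, θ₁=1.782, ω₁=8.001, θ₂=0.091, ω₂=0.233, θ₃=-0.109, ω₃=-0.218
apply F[19]=+10.000 → step 20: x=-0.284, v=0.879, θ₁=1.950, ω₁=8.871, θ₂=0.098, ω₂=0.530, θ₃=-0.113, ω₃=-0.223
apply F[20]=+10.000 → step 21: x=-0.263, v=1.284, θ₁=2.139, ω₁=10.105, θ₂=0.113, ω₂=0.987, θ₃=-0.118, ω₃=-0.240
Max |angle| over trajectory = 2.139 rad; bound = 2.194 → within bound.

Answer: yes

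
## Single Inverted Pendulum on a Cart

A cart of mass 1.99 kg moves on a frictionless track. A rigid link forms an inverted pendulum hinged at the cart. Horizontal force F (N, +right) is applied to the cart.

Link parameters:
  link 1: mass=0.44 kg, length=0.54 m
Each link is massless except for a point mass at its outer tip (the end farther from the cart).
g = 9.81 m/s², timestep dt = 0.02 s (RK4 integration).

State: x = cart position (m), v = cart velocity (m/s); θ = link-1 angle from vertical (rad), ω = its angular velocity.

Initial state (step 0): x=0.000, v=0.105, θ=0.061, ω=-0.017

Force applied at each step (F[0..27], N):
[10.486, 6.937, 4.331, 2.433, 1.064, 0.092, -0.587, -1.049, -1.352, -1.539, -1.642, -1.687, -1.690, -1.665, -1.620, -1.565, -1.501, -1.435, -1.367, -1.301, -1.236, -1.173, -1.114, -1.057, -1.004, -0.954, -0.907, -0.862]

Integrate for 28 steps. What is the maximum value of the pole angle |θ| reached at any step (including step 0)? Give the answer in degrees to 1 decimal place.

apply F[0]=+10.486 → step 1: x=0.003, v=0.208, θ=0.059, ω=-0.185
apply F[1]=+6.937 → step 2: x=0.008, v=0.275, θ=0.054, ω=-0.289
apply F[2]=+4.331 → step 3: x=0.014, v=0.316, θ=0.048, ω=-0.346
apply F[3]=+2.433 → step 4: x=0.020, v=0.339, θ=0.041, ω=-0.372
apply F[4]=+1.064 → step 5: x=0.027, v=0.348, θ=0.033, ω=-0.375
apply F[5]=+0.092 → step 6: x=0.034, v=0.348, θ=0.026, ω=-0.364
apply F[6]=-0.587 → step 7: x=0.041, v=0.341, θ=0.019, ω=-0.343
apply F[7]=-1.049 → step 8: x=0.048, v=0.329, θ=0.012, ω=-0.317
apply F[8]=-1.352 → step 9: x=0.054, v=0.315, θ=0.006, ω=-0.288
apply F[9]=-1.539 → step 10: x=0.060, v=0.300, θ=0.001, ω=-0.257
apply F[10]=-1.642 → step 11: x=0.066, v=0.283, θ=-0.004, ω=-0.228
apply F[11]=-1.687 → step 12: x=0.072, v=0.267, θ=-0.008, ω=-0.199
apply F[12]=-1.690 → step 13: x=0.077, v=0.250, θ=-0.012, ω=-0.172
apply F[13]=-1.665 → step 14: x=0.082, v=0.234, θ=-0.015, ω=-0.147
apply F[14]=-1.620 → step 15: x=0.086, v=0.218, θ=-0.018, ω=-0.125
apply F[15]=-1.565 → step 16: x=0.091, v=0.204, θ=-0.020, ω=-0.104
apply F[16]=-1.501 → step 17: x=0.094, v=0.189, θ=-0.022, ω=-0.085
apply F[17]=-1.435 → step 18: x=0.098, v=0.176, θ=-0.024, ω=-0.069
apply F[18]=-1.367 → step 19: x=0.101, v=0.163, θ=-0.025, ω=-0.054
apply F[19]=-1.301 → step 20: x=0.105, v=0.151, θ=-0.026, ω=-0.041
apply F[20]=-1.236 → step 21: x=0.108, v=0.140, θ=-0.027, ω=-0.030
apply F[21]=-1.173 → step 22: x=0.110, v=0.129, θ=-0.027, ω=-0.020
apply F[22]=-1.114 → step 23: x=0.113, v=0.119, θ=-0.027, ω=-0.012
apply F[23]=-1.057 → step 24: x=0.115, v=0.110, θ=-0.028, ω=-0.004
apply F[24]=-1.004 → step 25: x=0.117, v=0.101, θ=-0.028, ω=0.002
apply F[25]=-0.954 → step 26: x=0.119, v=0.093, θ=-0.028, ω=0.008
apply F[26]=-0.907 → step 27: x=0.121, v=0.085, θ=-0.027, ω=0.012
apply F[27]=-0.862 → step 28: x=0.122, v=0.077, θ=-0.027, ω=0.016
Max |angle| over trajectory = 0.061 rad = 3.5°.

Answer: 3.5°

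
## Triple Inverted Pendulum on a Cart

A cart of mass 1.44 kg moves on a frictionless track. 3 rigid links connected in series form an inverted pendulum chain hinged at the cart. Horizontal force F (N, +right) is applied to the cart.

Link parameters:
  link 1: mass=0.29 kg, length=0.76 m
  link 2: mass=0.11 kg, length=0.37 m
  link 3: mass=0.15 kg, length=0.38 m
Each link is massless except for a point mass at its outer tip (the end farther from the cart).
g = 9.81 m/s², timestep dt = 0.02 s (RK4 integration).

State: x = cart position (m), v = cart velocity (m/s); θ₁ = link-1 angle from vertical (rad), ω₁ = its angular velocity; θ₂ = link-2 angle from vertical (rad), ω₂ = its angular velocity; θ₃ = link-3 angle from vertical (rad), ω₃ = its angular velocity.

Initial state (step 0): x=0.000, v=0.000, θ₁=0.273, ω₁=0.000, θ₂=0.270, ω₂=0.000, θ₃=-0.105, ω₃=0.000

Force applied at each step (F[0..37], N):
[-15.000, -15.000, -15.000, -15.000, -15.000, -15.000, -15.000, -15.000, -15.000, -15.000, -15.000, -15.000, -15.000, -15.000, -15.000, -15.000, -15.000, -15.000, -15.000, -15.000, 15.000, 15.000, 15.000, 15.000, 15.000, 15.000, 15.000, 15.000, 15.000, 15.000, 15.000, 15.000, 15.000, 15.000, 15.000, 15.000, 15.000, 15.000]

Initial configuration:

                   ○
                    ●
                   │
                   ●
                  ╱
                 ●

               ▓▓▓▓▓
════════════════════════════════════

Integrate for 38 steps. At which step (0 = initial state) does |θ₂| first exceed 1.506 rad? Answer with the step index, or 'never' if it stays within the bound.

apply F[0]=-15.000 → step 1: x=-0.002, v=-0.221, θ₁=0.276, ω₁=0.350, θ₂=0.271, ω₂=0.134, θ₃=-0.107, ω₃=-0.248
apply F[1]=-15.000 → step 2: x=-0.009, v=-0.441, θ₁=0.287, ω₁=0.701, θ₂=0.275, ω₂=0.260, θ₃=-0.115, ω₃=-0.487
apply F[2]=-15.000 → step 3: x=-0.020, v=-0.661, θ₁=0.305, ω₁=1.054, θ₂=0.282, ω₂=0.370, θ₃=-0.127, ω₃=-0.706
apply F[3]=-15.000 → step 4: x=-0.035, v=-0.879, θ₁=0.329, ω₁=1.411, θ₂=0.290, ω₂=0.455, θ₃=-0.143, ω₃=-0.895
apply F[4]=-15.000 → step 5: x=-0.055, v=-1.096, θ₁=0.361, ω₁=1.769, θ₂=0.300, ω₂=0.511, θ₃=-0.162, ω₃=-1.039
apply F[5]=-15.000 → step 6: x=-0.079, v=-1.309, θ₁=0.400, ω₁=2.128, θ₂=0.310, ω₂=0.535, θ₃=-0.184, ω₃=-1.123
apply F[6]=-15.000 → step 7: x=-0.107, v=-1.519, θ₁=0.446, ω₁=2.486, θ₂=0.321, ω₂=0.530, θ₃=-0.207, ω₃=-1.134
apply F[7]=-15.000 → step 8: x=-0.140, v=-1.723, θ₁=0.499, ω₁=2.838, θ₂=0.331, ω₂=0.503, θ₃=-0.229, ω₃=-1.059
apply F[8]=-15.000 → step 9: x=-0.176, v=-1.920, θ₁=0.560, ω₁=3.181, θ₂=0.341, ω₂=0.471, θ₃=-0.249, ω₃=-0.890
apply F[9]=-15.000 → step 10: x=-0.216, v=-2.108, θ₁=0.627, ω₁=3.509, θ₂=0.350, ω₂=0.456, θ₃=-0.264, ω₃=-0.623
apply F[10]=-15.000 → step 11: x=-0.260, v=-2.286, θ₁=0.700, ω₁=3.816, θ₂=0.359, ω₂=0.481, θ₃=-0.273, ω₃=-0.262
apply F[11]=-15.000 → step 12: x=-0.308, v=-2.453, θ₁=0.779, ω₁=4.100, θ₂=0.370, ω₂=0.572, θ₃=-0.274, ω₃=0.184
apply F[12]=-15.000 → step 13: x=-0.358, v=-2.607, θ₁=0.864, ω₁=4.357, θ₂=0.383, ω₂=0.748, θ₃=-0.265, ω₃=0.705
apply F[13]=-15.000 → step 14: x=-0.412, v=-2.750, θ₁=0.953, ω₁=4.585, θ₂=0.400, ω₂=1.023, θ₃=-0.245, ω₃=1.287
apply F[14]=-15.000 → step 15: x=-0.468, v=-2.879, θ₁=1.047, ω₁=4.784, θ₂=0.425, ω₂=1.399, θ₃=-0.213, ω₃=1.920
apply F[15]=-15.000 → step 16: x=-0.527, v=-2.997, θ₁=1.144, ω₁=4.951, θ₂=0.457, ω₂=1.873, θ₃=-0.168, ω₃=2.601
apply F[16]=-15.000 → step 17: x=-0.588, v=-3.103, θ₁=1.245, ω₁=5.085, θ₂=0.500, ω₂=2.430, θ₃=-0.109, ω₃=3.332
apply F[17]=-15.000 → step 18: x=-0.651, v=-3.198, θ₁=1.347, ω₁=5.182, θ₂=0.555, ω₂=3.050, θ₃=-0.034, ω₃=4.123
apply F[18]=-15.000 → step 19: x=-0.716, v=-3.283, θ₁=1.452, ω₁=5.237, θ₂=0.622, ω₂=3.703, θ₃=0.057, ω₃=4.990
apply F[19]=-15.000 → step 20: x=-0.782, v=-3.360, θ₁=1.557, ω₁=5.241, θ₂=0.703, ω₂=4.358, θ₃=0.166, ω₃=5.950
apply F[20]=+15.000 → step 21: x=-0.847, v=-3.093, θ₁=1.662, ω₁=5.320, θ₂=0.790, ω₂=4.381, θ₃=0.291, ω₃=6.613
apply F[21]=+15.000 → step 22: x=-0.906, v=-2.818, θ₁=1.769, ω₁=5.399, θ₂=0.878, ω₂=4.444, θ₃=0.431, ω₃=7.325
apply F[22]=+15.000 → step 23: x=-0.960, v=-2.534, θ₁=1.878, ω₁=5.468, θ₂=0.968, ω₂=4.580, θ₃=0.585, ω₃=8.070
apply F[23]=+15.000 → step 24: x=-1.007, v=-2.241, θ₁=1.988, ω₁=5.513, θ₂=1.062, ω₂=4.838, θ₃=0.754, ω₃=8.820
apply F[24]=+15.000 → step 25: x=-1.049, v=-1.941, θ₁=2.098, ω₁=5.518, θ₂=1.163, ω₂=5.288, θ₃=0.937, ω₃=9.520
apply F[25]=+15.000 → step 26: x=-1.085, v=-1.634, θ₁=2.208, ω₁=5.468, θ₂=1.276, ω₂=6.015, θ₃=1.134, ω₃=10.100
apply F[26]=+15.000 → step 27: x=-1.115, v=-1.323, θ₁=2.316, ω₁=5.347, θ₂=1.406, ω₂=7.089, θ₃=1.340, ω₃=10.491
apply F[27]=+15.000 → step 28: x=-1.138, v=-1.007, θ₁=2.421, ω₁=5.138, θ₂=1.562, ω₂=8.545, θ₃=1.552, ω₃=10.655
apply F[28]=+15.000 → step 29: x=-1.155, v=-0.686, θ₁=2.521, ω₁=4.824, θ₂=1.750, ω₂=10.360, θ₃=1.765, ω₃=10.623
apply F[29]=+15.000 → step 30: x=-1.165, v=-0.353, θ₁=2.614, ω₁=4.398, θ₂=1.978, ω₂=12.417, θ₃=1.976, ω₃=10.552
apply F[30]=+15.000 → step 31: x=-1.169, v=0.000, θ₁=2.697, ω₁=3.918, θ₂=2.246, ω₂=14.360, θ₃=2.189, ω₃=10.845
apply F[31]=+15.000 → step 32: x=-1.165, v=0.376, θ₁=2.772, ω₁=3.619, θ₂=2.546, ω₂=15.315, θ₃=2.417, ω₃=12.148
apply F[32]=+15.000 → step 33: x=-1.154, v=0.753, θ₁=2.845, ω₁=3.840, θ₂=2.845, ω₂=14.328, θ₃=2.683, ω₃=14.569
apply F[33]=+15.000 → step 34: x=-1.135, v=1.100, θ₁=2.929, ω₁=4.641, θ₂=3.108, ω₂=11.837, θ₃=3.000, ω₃=16.909
apply F[34]=+15.000 → step 35: x=-1.110, v=1.399, θ₁=3.033, ω₁=5.782, θ₂=3.320, ω₂=9.476, θ₃=3.349, ω₃=17.626
apply F[35]=+15.000 → step 36: x=-1.080, v=1.633, θ₁=3.161, ω₁=6.962, θ₂=3.497, ω₂=8.439, θ₃=3.688, ω₃=16.018
apply F[36]=+15.000 → step 37: x=-1.045, v=1.791, θ₁=3.310, ω₁=7.953, θ₂=3.664, ω₂=8.356, θ₃=3.979, ω₃=12.829
apply F[37]=+15.000 → step 38: x=-1.009, v=1.863, θ₁=3.477, ω₁=8.696, θ₂=3.831, ω₂=8.327, θ₃=4.198, ω₃=9.147
|θ₂| = 1.562 > 1.506 first at step 28.

Answer: 28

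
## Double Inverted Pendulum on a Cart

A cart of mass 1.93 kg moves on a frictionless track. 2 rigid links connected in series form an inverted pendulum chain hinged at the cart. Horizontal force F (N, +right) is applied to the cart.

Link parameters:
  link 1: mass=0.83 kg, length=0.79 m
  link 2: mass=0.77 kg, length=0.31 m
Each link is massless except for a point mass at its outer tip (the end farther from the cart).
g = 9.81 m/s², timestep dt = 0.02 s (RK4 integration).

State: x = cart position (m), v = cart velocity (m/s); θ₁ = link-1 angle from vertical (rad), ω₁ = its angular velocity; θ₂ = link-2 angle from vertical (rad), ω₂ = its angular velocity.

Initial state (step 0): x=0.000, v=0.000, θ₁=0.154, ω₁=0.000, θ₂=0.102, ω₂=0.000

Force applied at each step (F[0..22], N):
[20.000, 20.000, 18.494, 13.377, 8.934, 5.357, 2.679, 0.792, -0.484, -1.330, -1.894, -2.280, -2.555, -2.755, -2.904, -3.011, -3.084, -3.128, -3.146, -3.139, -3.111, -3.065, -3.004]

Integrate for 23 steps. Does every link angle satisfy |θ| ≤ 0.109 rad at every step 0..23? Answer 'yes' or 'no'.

apply F[0]=+20.000 → step 1: x=0.002, v=0.179, θ₁=0.152, ω₁=-0.173, θ₂=0.101, ω₂=-0.071
apply F[1]=+20.000 → step 2: x=0.007, v=0.359, θ₁=0.147, ω₁=-0.349, θ₂=0.099, ω₂=-0.138
apply F[2]=+18.494 → step 3: x=0.016, v=0.526, θ₁=0.138, ω₁=-0.510, θ₂=0.096, ω₂=-0.199
apply F[3]=+13.377 → step 4: x=0.028, v=0.642, θ₁=0.127, ω₁=-0.613, θ₂=0.091, ω₂=-0.249
apply F[4]=+8.934 → step 5: x=0.041, v=0.715, θ₁=0.114, ω₁=-0.668, θ₂=0.086, ω₂=-0.289
apply F[5]=+5.357 → step 6: x=0.056, v=0.753, θ₁=0.101, ω₁=-0.684, θ₂=0.080, ω₂=-0.318
apply F[6]=+2.679 → step 7: x=0.071, v=0.766, θ₁=0.087, ω₁=-0.673, θ₂=0.073, ω₂=-0.339
apply F[7]=+0.792 → step 8: x=0.086, v=0.762, θ₁=0.074, ω₁=-0.645, θ₂=0.066, ω₂=-0.352
apply F[8]=-0.484 → step 9: x=0.101, v=0.746, θ₁=0.062, ω₁=-0.607, θ₂=0.059, ω₂=-0.358
apply F[9]=-1.330 → step 10: x=0.116, v=0.724, θ₁=0.050, ω₁=-0.565, θ₂=0.052, ω₂=-0.358
apply F[10]=-1.894 → step 11: x=0.130, v=0.697, θ₁=0.039, ω₁=-0.521, θ₂=0.045, ω₂=-0.353
apply F[11]=-2.280 → step 12: x=0.144, v=0.668, θ₁=0.029, ω₁=-0.477, θ₂=0.038, ω₂=-0.345
apply F[12]=-2.555 → step 13: x=0.157, v=0.638, θ₁=0.020, ω₁=-0.435, θ₂=0.031, ω₂=-0.333
apply F[13]=-2.755 → step 14: x=0.170, v=0.607, θ₁=0.012, ω₁=-0.395, θ₂=0.025, ω₂=-0.318
apply F[14]=-2.904 → step 15: x=0.181, v=0.575, θ₁=0.004, ω₁=-0.356, θ₂=0.018, ω₂=-0.302
apply F[15]=-3.011 → step 16: x=0.193, v=0.544, θ₁=-0.002, ω₁=-0.319, θ₂=0.013, ω₂=-0.284
apply F[16]=-3.084 → step 17: x=0.203, v=0.513, θ₁=-0.008, ω₁=-0.285, θ₂=0.007, ω₂=-0.266
apply F[17]=-3.128 → step 18: x=0.213, v=0.482, θ₁=-0.014, ω₁=-0.253, θ₂=0.002, ω₂=-0.247
apply F[18]=-3.146 → step 19: x=0.222, v=0.452, θ₁=-0.019, ω₁=-0.222, θ₂=-0.003, ω₂=-0.228
apply F[19]=-3.139 → step 20: x=0.231, v=0.423, θ₁=-0.023, ω₁=-0.194, θ₂=-0.007, ω₂=-0.209
apply F[20]=-3.111 → step 21: x=0.239, v=0.395, θ₁=-0.026, ω₁=-0.168, θ₂=-0.011, ω₂=-0.190
apply F[21]=-3.065 → step 22: x=0.247, v=0.368, θ₁=-0.029, ω₁=-0.144, θ₂=-0.015, ω₂=-0.171
apply F[22]=-3.004 → step 23: x=0.254, v=0.342, θ₁=-0.032, ω₁=-0.122, θ₂=-0.018, ω₂=-0.154
Max |angle| over trajectory = 0.154 rad; bound = 0.109 → exceeded.

Answer: no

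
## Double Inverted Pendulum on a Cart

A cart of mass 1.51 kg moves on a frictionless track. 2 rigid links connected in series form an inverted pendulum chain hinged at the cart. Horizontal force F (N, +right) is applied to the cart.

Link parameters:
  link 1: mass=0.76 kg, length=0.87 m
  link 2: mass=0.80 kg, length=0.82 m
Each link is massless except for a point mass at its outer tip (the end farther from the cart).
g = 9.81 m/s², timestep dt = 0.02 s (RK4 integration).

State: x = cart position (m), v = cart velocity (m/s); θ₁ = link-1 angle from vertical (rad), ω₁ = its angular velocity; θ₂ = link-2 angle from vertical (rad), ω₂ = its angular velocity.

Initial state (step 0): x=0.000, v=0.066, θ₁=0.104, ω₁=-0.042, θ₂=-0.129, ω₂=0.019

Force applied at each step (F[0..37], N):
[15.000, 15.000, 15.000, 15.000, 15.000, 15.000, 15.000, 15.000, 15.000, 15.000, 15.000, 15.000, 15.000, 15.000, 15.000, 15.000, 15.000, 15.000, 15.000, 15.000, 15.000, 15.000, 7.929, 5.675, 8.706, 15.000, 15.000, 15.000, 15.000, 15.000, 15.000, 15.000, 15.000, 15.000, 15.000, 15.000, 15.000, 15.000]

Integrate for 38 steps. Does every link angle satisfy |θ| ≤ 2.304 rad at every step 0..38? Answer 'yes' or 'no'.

apply F[0]=+15.000 → step 1: x=0.003, v=0.243, θ₁=0.102, ω₁=-0.167, θ₂=-0.130, ω₂=-0.097
apply F[1]=+15.000 → step 2: x=0.010, v=0.421, θ₁=0.097, ω₁=-0.294, θ₂=-0.133, ω₂=-0.212
apply F[2]=+15.000 → step 3: x=0.020, v=0.601, θ₁=0.090, ω₁=-0.425, θ₂=-0.138, ω₂=-0.325
apply F[3]=+15.000 → step 4: x=0.034, v=0.782, θ₁=0.080, ω₁=-0.562, θ₂=-0.146, ω₂=-0.435
apply F[4]=+15.000 → step 5: x=0.051, v=0.966, θ₁=0.068, ω₁=-0.707, θ₂=-0.156, ω₂=-0.542
apply F[5]=+15.000 → step 6: x=0.072, v=1.153, θ₁=0.052, ω₁=-0.861, θ₂=-0.168, ω₂=-0.643
apply F[6]=+15.000 → step 7: x=0.097, v=1.344, θ₁=0.033, ω₁=-1.027, θ₂=-0.181, ω₂=-0.738
apply F[7]=+15.000 → step 8: x=0.126, v=1.539, θ₁=0.011, ω₁=-1.206, θ₂=-0.197, ω₂=-0.825
apply F[8]=+15.000 → step 9: x=0.159, v=1.738, θ₁=-0.015, ω₁=-1.399, θ₂=-0.214, ω₂=-0.903
apply F[9]=+15.000 → step 10: x=0.196, v=1.941, θ₁=-0.045, ω₁=-1.609, θ₂=-0.233, ω₂=-0.969
apply F[10]=+15.000 → step 11: x=0.237, v=2.147, θ₁=-0.080, ω₁=-1.836, θ₂=-0.253, ω₂=-1.023
apply F[11]=+15.000 → step 12: x=0.282, v=2.356, θ₁=-0.119, ω₁=-2.080, θ₂=-0.274, ω₂=-1.062
apply F[12]=+15.000 → step 13: x=0.331, v=2.564, θ₁=-0.163, ω₁=-2.338, θ₂=-0.295, ω₂=-1.087
apply F[13]=+15.000 → step 14: x=0.384, v=2.770, θ₁=-0.212, ω₁=-2.608, θ₂=-0.317, ω₂=-1.099
apply F[14]=+15.000 → step 15: x=0.442, v=2.969, θ₁=-0.267, ω₁=-2.885, θ₂=-0.339, ω₂=-1.099
apply F[15]=+15.000 → step 16: x=0.503, v=3.156, θ₁=-0.328, ω₁=-3.160, θ₂=-0.361, ω₂=-1.095
apply F[16]=+15.000 → step 17: x=0.568, v=3.327, θ₁=-0.394, ω₁=-3.424, θ₂=-0.383, ω₂=-1.093
apply F[17]=+15.000 → step 18: x=0.636, v=3.477, θ₁=-0.465, ω₁=-3.669, θ₂=-0.405, ω₂=-1.103
apply F[18]=+15.000 → step 19: x=0.707, v=3.603, θ₁=-0.540, ω₁=-3.888, θ₂=-0.427, ω₂=-1.135
apply F[19]=+15.000 → step 20: x=0.780, v=3.703, θ₁=-0.620, ω₁=-4.076, θ₂=-0.451, ω₂=-1.197
apply F[20]=+15.000 → step 21: x=0.855, v=3.777, θ₁=-0.703, ω₁=-4.234, θ₂=-0.475, ω₂=-1.294
apply F[21]=+15.000 → step 22: x=0.931, v=3.827, θ₁=-0.789, ω₁=-4.361, θ₂=-0.503, ω₂=-1.429
apply F[22]=+7.929 → step 23: x=1.007, v=3.795, θ₁=-0.877, ω₁=-4.432, θ₂=-0.533, ω₂=-1.569
apply F[23]=+5.675 → step 24: x=1.082, v=3.728, θ₁=-0.966, ω₁=-4.486, θ₂=-0.565, ω₂=-1.725
apply F[24]=+8.706 → step 25: x=1.156, v=3.674, θ₁=-1.057, ω₁=-4.541, θ₂=-0.602, ω₂=-1.927
apply F[25]=+15.000 → step 26: x=1.230, v=3.655, θ₁=-1.148, ω₁=-4.596, θ₂=-0.643, ω₂=-2.200
apply F[26]=+15.000 → step 27: x=1.302, v=3.620, θ₁=-1.240, ω₁=-4.637, θ₂=-0.690, ω₂=-2.506
apply F[27]=+15.000 → step 28: x=1.374, v=3.572, θ₁=-1.333, ω₁=-4.664, θ₂=-0.744, ω₂=-2.843
apply F[28]=+15.000 → step 29: x=1.445, v=3.510, θ₁=-1.427, ω₁=-4.676, θ₂=-0.804, ω₂=-3.210
apply F[29]=+15.000 → step 30: x=1.515, v=3.435, θ₁=-1.520, ω₁=-4.671, θ₂=-0.872, ω₂=-3.606
apply F[30]=+15.000 → step 31: x=1.582, v=3.347, θ₁=-1.613, ω₁=-4.648, θ₂=-0.948, ω₂=-4.030
apply F[31]=+15.000 → step 32: x=1.648, v=3.247, θ₁=-1.706, ω₁=-4.603, θ₂=-1.034, ω₂=-4.482
apply F[32]=+15.000 → step 33: x=1.712, v=3.133, θ₁=-1.797, ω₁=-4.533, θ₂=-1.128, ω₂=-4.962
apply F[33]=+15.000 → step 34: x=1.774, v=3.004, θ₁=-1.887, ω₁=-4.435, θ₂=-1.232, ω₂=-5.468
apply F[34]=+15.000 → step 35: x=1.832, v=2.860, θ₁=-1.975, ω₁=-4.308, θ₂=-1.347, ω₂=-6.000
apply F[35]=+15.000 → step 36: x=1.888, v=2.697, θ₁=-2.059, ω₁=-4.154, θ₂=-1.472, ω₂=-6.556
apply F[36]=+15.000 → step 37: x=1.940, v=2.511, θ₁=-2.141, ω₁=-3.982, θ₂=-1.609, ω₂=-7.130
apply F[37]=+15.000 → step 38: x=1.988, v=2.295, θ₁=-2.219, ω₁=-3.807, θ₂=-1.758, ω₂=-7.714
Max |angle| over trajectory = 2.219 rad; bound = 2.304 → within bound.

Answer: yes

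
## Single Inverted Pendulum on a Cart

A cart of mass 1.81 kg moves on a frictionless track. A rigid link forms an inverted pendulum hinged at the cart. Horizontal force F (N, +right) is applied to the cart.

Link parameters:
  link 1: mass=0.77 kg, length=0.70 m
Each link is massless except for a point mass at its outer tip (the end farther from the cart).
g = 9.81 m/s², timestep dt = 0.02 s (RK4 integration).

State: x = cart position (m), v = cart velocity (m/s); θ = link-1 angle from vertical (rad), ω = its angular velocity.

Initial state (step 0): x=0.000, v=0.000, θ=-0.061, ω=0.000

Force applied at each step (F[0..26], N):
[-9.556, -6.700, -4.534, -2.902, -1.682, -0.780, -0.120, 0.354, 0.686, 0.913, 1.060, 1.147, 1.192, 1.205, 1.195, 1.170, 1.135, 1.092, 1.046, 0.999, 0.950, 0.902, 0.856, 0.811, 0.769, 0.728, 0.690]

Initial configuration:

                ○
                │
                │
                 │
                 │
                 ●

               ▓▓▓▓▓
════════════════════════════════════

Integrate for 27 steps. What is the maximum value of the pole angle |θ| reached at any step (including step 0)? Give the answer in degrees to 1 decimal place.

Answer: 3.5°

Derivation:
apply F[0]=-9.556 → step 1: x=-0.001, v=-0.100, θ=-0.060, ω=0.126
apply F[1]=-6.700 → step 2: x=-0.004, v=-0.169, θ=-0.056, ω=0.208
apply F[2]=-4.534 → step 3: x=-0.008, v=-0.215, θ=-0.052, ω=0.258
apply F[3]=-2.902 → step 4: x=-0.012, v=-0.243, θ=-0.046, ω=0.284
apply F[4]=-1.682 → step 5: x=-0.017, v=-0.258, θ=-0.041, ω=0.294
apply F[5]=-0.780 → step 6: x=-0.022, v=-0.263, θ=-0.035, ω=0.291
apply F[6]=-0.120 → step 7: x=-0.028, v=-0.262, θ=-0.029, ω=0.280
apply F[7]=+0.354 → step 8: x=-0.033, v=-0.256, θ=-0.024, ω=0.264
apply F[8]=+0.686 → step 9: x=-0.038, v=-0.247, θ=-0.018, ω=0.245
apply F[9]=+0.913 → step 10: x=-0.043, v=-0.235, θ=-0.014, ω=0.224
apply F[10]=+1.060 → step 11: x=-0.047, v=-0.223, θ=-0.010, ω=0.203
apply F[11]=+1.147 → step 12: x=-0.052, v=-0.209, θ=-0.006, ω=0.182
apply F[12]=+1.192 → step 13: x=-0.056, v=-0.196, θ=-0.002, ω=0.161
apply F[13]=+1.205 → step 14: x=-0.059, v=-0.182, θ=0.001, ω=0.142
apply F[14]=+1.195 → step 15: x=-0.063, v=-0.169, θ=0.003, ω=0.124
apply F[15]=+1.170 → step 16: x=-0.066, v=-0.157, θ=0.006, ω=0.107
apply F[16]=+1.135 → step 17: x=-0.069, v=-0.145, θ=0.008, ω=0.092
apply F[17]=+1.092 → step 18: x=-0.072, v=-0.134, θ=0.009, ω=0.078
apply F[18]=+1.046 → step 19: x=-0.075, v=-0.123, θ=0.011, ω=0.066
apply F[19]=+0.999 → step 20: x=-0.077, v=-0.113, θ=0.012, ω=0.055
apply F[20]=+0.950 → step 21: x=-0.079, v=-0.103, θ=0.013, ω=0.045
apply F[21]=+0.902 → step 22: x=-0.081, v=-0.095, θ=0.014, ω=0.036
apply F[22]=+0.856 → step 23: x=-0.083, v=-0.086, θ=0.015, ω=0.028
apply F[23]=+0.811 → step 24: x=-0.084, v=-0.079, θ=0.015, ω=0.021
apply F[24]=+0.769 → step 25: x=-0.086, v=-0.071, θ=0.015, ω=0.015
apply F[25]=+0.728 → step 26: x=-0.087, v=-0.065, θ=0.016, ω=0.010
apply F[26]=+0.690 → step 27: x=-0.089, v=-0.058, θ=0.016, ω=0.005
Max |angle| over trajectory = 0.061 rad = 3.5°.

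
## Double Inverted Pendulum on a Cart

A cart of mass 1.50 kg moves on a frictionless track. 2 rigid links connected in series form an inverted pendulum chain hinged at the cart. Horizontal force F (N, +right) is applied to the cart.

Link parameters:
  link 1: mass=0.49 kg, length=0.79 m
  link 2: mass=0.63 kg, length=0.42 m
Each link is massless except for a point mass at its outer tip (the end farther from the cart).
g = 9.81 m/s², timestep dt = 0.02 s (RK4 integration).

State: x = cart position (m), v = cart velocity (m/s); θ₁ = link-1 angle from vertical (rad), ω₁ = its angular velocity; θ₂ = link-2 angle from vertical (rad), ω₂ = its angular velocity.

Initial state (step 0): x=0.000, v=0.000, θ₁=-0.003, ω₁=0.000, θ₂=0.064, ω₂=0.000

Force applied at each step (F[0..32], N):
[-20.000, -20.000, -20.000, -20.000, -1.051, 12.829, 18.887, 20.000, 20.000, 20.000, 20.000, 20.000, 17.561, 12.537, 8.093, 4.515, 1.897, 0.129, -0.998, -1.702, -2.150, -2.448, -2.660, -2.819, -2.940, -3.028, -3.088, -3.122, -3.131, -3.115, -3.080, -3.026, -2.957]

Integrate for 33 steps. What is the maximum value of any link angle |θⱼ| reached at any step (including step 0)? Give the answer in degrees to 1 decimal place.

apply F[0]=-20.000 → step 1: x=-0.003, v=-0.266, θ₁=0.000, ω₁=0.316, θ₂=0.065, ω₂=0.070
apply F[1]=-20.000 → step 2: x=-0.011, v=-0.534, θ₁=0.010, ω₁=0.636, θ₂=0.067, ω₂=0.134
apply F[2]=-20.000 → step 3: x=-0.024, v=-0.803, θ₁=0.026, ω₁=0.966, θ₂=0.070, ω₂=0.184
apply F[3]=-20.000 → step 4: x=-0.043, v=-1.074, θ₁=0.048, ω₁=1.308, θ₂=0.074, ω₂=0.216
apply F[4]=-1.051 → step 5: x=-0.064, v=-1.095, θ₁=0.075, ω₁=1.347, θ₂=0.078, ω₂=0.229
apply F[5]=+12.829 → step 6: x=-0.085, v=-0.936, θ₁=0.100, ω₁=1.170, θ₂=0.083, ω₂=0.222
apply F[6]=+18.887 → step 7: x=-0.101, v=-0.701, θ₁=0.121, ω₁=0.911, θ₂=0.087, ω₂=0.194
apply F[7]=+20.000 → step 8: x=-0.113, v=-0.456, θ₁=0.136, ω₁=0.648, θ₂=0.091, ω₂=0.147
apply F[8]=+20.000 → step 9: x=-0.119, v=-0.212, θ₁=0.147, ω₁=0.397, θ₂=0.093, ω₂=0.086
apply F[9]=+20.000 → step 10: x=-0.121, v=0.029, θ₁=0.152, ω₁=0.153, θ₂=0.094, ω₂=0.016
apply F[10]=+20.000 → step 11: x=-0.118, v=0.269, θ₁=0.153, ω₁=-0.088, θ₂=0.094, ω₂=-0.058
apply F[11]=+20.000 → step 12: x=-0.110, v=0.510, θ₁=0.149, ω₁=-0.331, θ₂=0.092, ω₂=-0.131
apply F[12]=+17.561 → step 13: x=-0.098, v=0.721, θ₁=0.140, ω₁=-0.539, θ₂=0.088, ω₂=-0.196
apply F[13]=+12.537 → step 14: x=-0.082, v=0.867, θ₁=0.128, ω₁=-0.673, θ₂=0.084, ω₂=-0.250
apply F[14]=+8.093 → step 15: x=-0.064, v=0.957, θ₁=0.114, ω₁=-0.743, θ₂=0.079, ω₂=-0.293
apply F[15]=+4.515 → step 16: x=-0.044, v=1.002, θ₁=0.099, ω₁=-0.764, θ₂=0.072, ω₂=-0.325
apply F[16]=+1.897 → step 17: x=-0.024, v=1.015, θ₁=0.084, ω₁=-0.751, θ₂=0.066, ω₂=-0.348
apply F[17]=+0.129 → step 18: x=-0.004, v=1.006, θ₁=0.069, ω₁=-0.716, θ₂=0.058, ω₂=-0.362
apply F[18]=-0.998 → step 19: x=0.016, v=0.984, θ₁=0.055, ω₁=-0.671, θ₂=0.051, ω₂=-0.369
apply F[19]=-1.702 → step 20: x=0.035, v=0.955, θ₁=0.042, ω₁=-0.622, θ₂=0.044, ω₂=-0.370
apply F[20]=-2.150 → step 21: x=0.054, v=0.921, θ₁=0.030, ω₁=-0.571, θ₂=0.036, ω₂=-0.366
apply F[21]=-2.448 → step 22: x=0.072, v=0.885, θ₁=0.019, ω₁=-0.522, θ₂=0.029, ω₂=-0.358
apply F[22]=-2.660 → step 23: x=0.089, v=0.847, θ₁=0.009, ω₁=-0.474, θ₂=0.022, ω₂=-0.346
apply F[23]=-2.819 → step 24: x=0.106, v=0.809, θ₁=0.000, ω₁=-0.429, θ₂=0.015, ω₂=-0.332
apply F[24]=-2.940 → step 25: x=0.122, v=0.770, θ₁=-0.008, ω₁=-0.386, θ₂=0.009, ω₂=-0.315
apply F[25]=-3.028 → step 26: x=0.137, v=0.732, θ₁=-0.015, ω₁=-0.345, θ₂=0.003, ω₂=-0.297
apply F[26]=-3.088 → step 27: x=0.151, v=0.693, θ₁=-0.022, ω₁=-0.306, θ₂=-0.003, ω₂=-0.278
apply F[27]=-3.122 → step 28: x=0.164, v=0.655, θ₁=-0.027, ω₁=-0.270, θ₂=-0.008, ω₂=-0.258
apply F[28]=-3.131 → step 29: x=0.177, v=0.618, θ₁=-0.032, ω₁=-0.236, θ₂=-0.013, ω₂=-0.238
apply F[29]=-3.115 → step 30: x=0.189, v=0.581, θ₁=-0.037, ω₁=-0.205, θ₂=-0.018, ω₂=-0.218
apply F[30]=-3.080 → step 31: x=0.200, v=0.546, θ₁=-0.041, ω₁=-0.176, θ₂=-0.022, ω₂=-0.198
apply F[31]=-3.026 → step 32: x=0.211, v=0.512, θ₁=-0.044, ω₁=-0.149, θ₂=-0.026, ω₂=-0.179
apply F[32]=-2.957 → step 33: x=0.221, v=0.479, θ₁=-0.047, ω₁=-0.124, θ₂=-0.029, ω₂=-0.160
Max |angle| over trajectory = 0.153 rad = 8.8°.

Answer: 8.8°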